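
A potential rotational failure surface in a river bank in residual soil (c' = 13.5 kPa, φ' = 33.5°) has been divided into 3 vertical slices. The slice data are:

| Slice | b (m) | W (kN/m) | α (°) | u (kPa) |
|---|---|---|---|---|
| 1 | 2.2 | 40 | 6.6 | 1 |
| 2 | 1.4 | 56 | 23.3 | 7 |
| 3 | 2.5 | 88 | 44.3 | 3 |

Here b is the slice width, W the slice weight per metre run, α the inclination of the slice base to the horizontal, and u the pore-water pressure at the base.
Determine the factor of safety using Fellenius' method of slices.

Ordinary method of slices: FS = Σ[c'·Δl_i + (W_i cosα_i − u_i·Δl_i)·tanφ'] / Σ W_i sinα_i, with Δl_i = b_i / cosα_i.
Slice 1: Δl = 2.2/cos6.6° = 2.215 m; N'_1 = 40·cos6.6° − 1·2.215 = 37.5; c'Δl = 29.90; W sinα = 4.6
Slice 2: Δl = 1.4/cos23.3° = 1.524 m; N'_2 = 56·cos23.3° − 7·1.524 = 40.8; c'Δl = 20.58; W sinα = 22.2
Slice 3: Δl = 2.5/cos44.3° = 3.493 m; N'_3 = 88·cos44.3° − 3·3.493 = 52.5; c'Δl = 47.16; W sinα = 61.5
Σc'Δl = 97.6 kN/m; ΣN' = 130.8 kN/m; ΣW sinα = 88.2 kN/m
Resisting = 97.6 + 130.8·tan33.5° = 97.6 + 86.6 = 184.2 kN/m
FS = 184.2 / 88.2 = 2.088

FS = 2.09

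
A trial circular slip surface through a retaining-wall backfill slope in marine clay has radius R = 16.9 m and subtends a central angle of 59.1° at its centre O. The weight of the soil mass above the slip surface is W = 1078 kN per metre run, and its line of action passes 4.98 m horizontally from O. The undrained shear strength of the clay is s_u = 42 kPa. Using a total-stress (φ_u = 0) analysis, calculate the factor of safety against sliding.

FS = 2.30

Taking moments about the centre O, the resisting moment is provided by the undrained shear strength acting along the arc:
Arc length L_a = R·θ = 16.9·(59.1°·π/180) = 16.9·1.0315 = 17.43 m
M_R = s_u·L_a·R = 42·17.43·16.9 = 12373.4 kN·m/m
M_D = W·d = 1078·4.98 = 5368.4 kN·m/m
FS = M_R / M_D = 12373.4 / 5368.4 = 2.305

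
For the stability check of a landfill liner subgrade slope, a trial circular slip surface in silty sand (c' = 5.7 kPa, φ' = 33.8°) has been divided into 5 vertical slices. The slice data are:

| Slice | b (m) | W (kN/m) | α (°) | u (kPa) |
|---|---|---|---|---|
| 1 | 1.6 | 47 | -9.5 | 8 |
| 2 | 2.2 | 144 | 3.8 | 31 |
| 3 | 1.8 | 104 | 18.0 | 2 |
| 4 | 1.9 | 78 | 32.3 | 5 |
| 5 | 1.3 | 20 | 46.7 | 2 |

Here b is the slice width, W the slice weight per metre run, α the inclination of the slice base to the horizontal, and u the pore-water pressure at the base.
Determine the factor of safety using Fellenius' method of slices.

Ordinary method of slices: FS = Σ[c'·Δl_i + (W_i cosα_i − u_i·Δl_i)·tanφ'] / Σ W_i sinα_i, with Δl_i = b_i / cosα_i.
Slice 1: Δl = 1.6/cos(-9.5°) = 1.622 m; N'_1 = 47·cos(-9.5°) − 8·1.622 = 33.4; c'Δl = 9.25; W sinα = -7.8
Slice 2: Δl = 2.2/cos3.8° = 2.205 m; N'_2 = 144·cos3.8° − 31·2.205 = 75.3; c'Δl = 12.57; W sinα = 9.5
Slice 3: Δl = 1.8/cos18.0° = 1.893 m; N'_3 = 104·cos18.0° − 2·1.893 = 95.1; c'Δl = 10.79; W sinα = 32.1
Slice 4: Δl = 1.9/cos32.3° = 2.248 m; N'_4 = 78·cos32.3° − 5·2.248 = 54.7; c'Δl = 12.81; W sinα = 41.7
Slice 5: Δl = 1.3/cos46.7° = 1.896 m; N'_5 = 20·cos46.7° − 2·1.896 = 9.9; c'Δl = 10.80; W sinα = 14.6
Σc'Δl = 56.2 kN/m; ΣN' = 268.5 kN/m; ΣW sinα = 90.2 kN/m
Resisting = 56.2 + 268.5·tan33.8° = 56.2 + 179.7 = 235.9 kN/m
FS = 235.9 / 90.2 = 2.617

FS = 2.62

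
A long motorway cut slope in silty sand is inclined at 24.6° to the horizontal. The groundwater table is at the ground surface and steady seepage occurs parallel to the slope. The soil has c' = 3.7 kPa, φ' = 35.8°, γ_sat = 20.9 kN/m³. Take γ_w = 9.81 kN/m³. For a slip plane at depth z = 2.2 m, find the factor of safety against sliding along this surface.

With seepage parallel to the slope and the water table at the surface, the effective normal stress on the slip plane uses the buoyant unit weight γ' = γ_sat − γ_w while the driving shear stress uses γ_sat:
FS = [c' + γ' z cos²β tanφ'] / [γ_sat z sinβ cosβ]
γ' = 20.9 − 9.81 = 11.09 kN/m³
Numerator = 3.7 + 11.09·2.2·cos²24.6°·tan35.8° = 3.7 + 11.09·2.2·0.8267·0.7212 = 18.247 kPa
Denominator = 20.9·2.2·sin24.6°·cos24.6° = 20.9·2.2·0.4163·0.9092 = 17.403 kPa
FS = 18.247 / 17.403 = 1.048

FS = 1.05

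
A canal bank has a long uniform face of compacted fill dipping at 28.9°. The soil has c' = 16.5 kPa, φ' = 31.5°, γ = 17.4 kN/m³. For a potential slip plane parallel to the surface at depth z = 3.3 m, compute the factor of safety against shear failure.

FS = 1.79

For an infinite slope with a slip plane parallel to the surface (no pore pressure): FS = [c' + γz cos²β tanφ'] / [γz sinβ cosβ].
γz = 17.4·3.3 = 57.42 kN/m²
Numerator = 16.5 + 57.42·cos²28.9°·tan31.5° = 16.5 + 57.42·0.7664·0.6128 = 43.469 kPa
Denominator = 57.42·sin28.9°·cos28.9° = 57.42·0.4833·0.8755 = 24.294 kPa
FS = 43.469 / 24.294 = 1.789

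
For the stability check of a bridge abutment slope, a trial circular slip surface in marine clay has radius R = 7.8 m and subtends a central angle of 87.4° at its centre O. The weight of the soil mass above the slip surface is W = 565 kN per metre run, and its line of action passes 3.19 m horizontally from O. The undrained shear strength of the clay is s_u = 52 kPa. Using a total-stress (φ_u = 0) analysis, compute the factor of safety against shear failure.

FS = 2.68

Taking moments about the centre O, the resisting moment is provided by the undrained shear strength acting along the arc:
Arc length L_a = R·θ = 7.8·(87.4°·π/180) = 7.8·1.5254 = 11.90 m
M_R = s_u·L_a·R = 52·11.90·7.8 = 4825.9 kN·m/m
M_D = W·d = 565·3.19 = 1802.3 kN·m/m
FS = M_R / M_D = 4825.9 / 1802.3 = 2.678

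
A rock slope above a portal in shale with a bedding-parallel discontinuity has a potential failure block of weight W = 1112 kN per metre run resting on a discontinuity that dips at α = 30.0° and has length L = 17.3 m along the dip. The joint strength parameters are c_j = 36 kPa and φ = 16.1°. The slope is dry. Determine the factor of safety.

FS = 1.62

Resolving the block weight along and normal to the plane and applying the Mohr–Coulomb strength on the joint:
N' = W cosα = 1112·cos30.0° = 963.0 kN/m
Driving force T = W sinα = 1112·sin30.0° = 556.0 kN/m
Resisting force R = c_j·L + N'·tanφ = 36·17.3 + 963.0·tan16.1° = 622.8 + 278.0 = 900.8 kN/m
FS = R / T = 900.8 / 556.0 = 1.620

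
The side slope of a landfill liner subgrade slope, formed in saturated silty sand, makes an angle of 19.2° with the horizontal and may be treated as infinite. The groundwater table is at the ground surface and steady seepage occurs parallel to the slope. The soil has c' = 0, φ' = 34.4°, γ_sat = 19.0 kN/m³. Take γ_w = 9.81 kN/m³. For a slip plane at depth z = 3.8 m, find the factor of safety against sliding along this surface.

With seepage parallel to the slope and the water table at the surface, the effective normal stress on the slip plane uses the buoyant unit weight γ' = γ_sat − γ_w while the driving shear stress uses γ_sat:
FS = [c' + γ' z cos²β tanφ'] / [γ_sat z sinβ cosβ]
(For c' = 0 this reduces to FS = (γ'/γ_sat)·tanφ'/tanβ.)
γ' = 19.0 − 9.81 = 9.19 kN/m³
Numerator = 0.0 + 9.19·3.8·cos²19.2°·tan34.4° = 0.0 + 9.19·3.8·0.8918·0.6847 = 21.325 kPa
Denominator = 19.0·3.8·sin19.2°·cos19.2° = 19.0·3.8·0.3289·0.9444 = 22.423 kPa
FS = 21.325 / 22.423 = 0.951

FS = 0.95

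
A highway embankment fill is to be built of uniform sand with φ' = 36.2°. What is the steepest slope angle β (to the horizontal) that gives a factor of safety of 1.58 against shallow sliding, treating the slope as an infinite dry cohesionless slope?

β = 24.9°

For an infinite dry cohesionless slope FS = tanφ'/tanβ, so tanβ = tanφ' / FS.
tanβ = tan36.2° / 1.58 = 0.7319 / 1.58 = 0.4632
β = arctan(0.4632) = 24.85°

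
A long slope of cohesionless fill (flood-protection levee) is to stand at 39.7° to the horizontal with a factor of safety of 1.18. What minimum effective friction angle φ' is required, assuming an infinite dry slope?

φ' = 44.4°

FS = tanφ'/tanβ ⇒ tanφ' = FS · tanβ = 1.18 · tan39.7° = 0.9797
φ' = arctan(0.9797) = 44.41°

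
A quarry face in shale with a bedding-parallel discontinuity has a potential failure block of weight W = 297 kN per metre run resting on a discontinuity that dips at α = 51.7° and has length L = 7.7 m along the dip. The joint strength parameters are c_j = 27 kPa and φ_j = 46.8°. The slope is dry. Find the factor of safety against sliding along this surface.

Resolving the block weight along and normal to the plane and applying the Mohr–Coulomb strength on the joint:
N' = W cosα = 297·cos51.7° = 184.1 kN/m
Driving force T = W sinα = 297·sin51.7° = 233.1 kN/m
Resisting force R = c_j·L + N'·tanφ_j = 27·7.7 + 184.1·tan46.8° = 207.9 + 196.0 = 403.9 kN/m
FS = R / T = 403.9 / 233.1 = 1.733

FS = 1.73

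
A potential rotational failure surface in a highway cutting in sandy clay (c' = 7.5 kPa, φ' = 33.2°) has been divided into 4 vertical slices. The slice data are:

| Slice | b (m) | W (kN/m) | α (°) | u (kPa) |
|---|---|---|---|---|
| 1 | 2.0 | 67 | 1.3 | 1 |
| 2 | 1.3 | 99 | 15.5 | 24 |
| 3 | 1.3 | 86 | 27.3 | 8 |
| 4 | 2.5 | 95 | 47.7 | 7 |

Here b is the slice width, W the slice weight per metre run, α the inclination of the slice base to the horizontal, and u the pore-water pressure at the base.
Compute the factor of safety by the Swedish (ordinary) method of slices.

FS = 1.56

Ordinary method of slices: FS = Σ[c'·Δl_i + (W_i cosα_i − u_i·Δl_i)·tanφ'] / Σ W_i sinα_i, with Δl_i = b_i / cosα_i.
Slice 1: Δl = 2.0/cos1.3° = 2.001 m; N'_1 = 67·cos1.3° − 1·2.001 = 65.0; c'Δl = 15.00; W sinα = 1.5
Slice 2: Δl = 1.3/cos15.5° = 1.349 m; N'_2 = 99·cos15.5° − 24·1.349 = 63.0; c'Δl = 10.12; W sinα = 26.5
Slice 3: Δl = 1.3/cos27.3° = 1.463 m; N'_3 = 86·cos27.3° − 8·1.463 = 64.7; c'Δl = 10.97; W sinα = 39.4
Slice 4: Δl = 2.5/cos47.7° = 3.715 m; N'_4 = 95·cos47.7° − 7·3.715 = 37.9; c'Δl = 27.86; W sinα = 70.3
Σc'Δl = 64.0 kN/m; ΣN' = 230.7 kN/m; ΣW sinα = 137.7 kN/m
Resisting = 64.0 + 230.7·tan33.2° = 64.0 + 150.9 = 214.9 kN/m
FS = 214.9 / 137.7 = 1.561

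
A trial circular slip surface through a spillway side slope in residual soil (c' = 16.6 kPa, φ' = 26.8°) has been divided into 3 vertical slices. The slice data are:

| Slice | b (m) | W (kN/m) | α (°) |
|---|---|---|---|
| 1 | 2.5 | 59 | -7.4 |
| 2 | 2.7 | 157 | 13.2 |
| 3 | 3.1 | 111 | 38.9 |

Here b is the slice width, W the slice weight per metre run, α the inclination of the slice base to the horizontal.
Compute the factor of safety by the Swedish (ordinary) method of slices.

FS = 3.11

Ordinary method of slices: FS = Σ[c'·Δl_i + (W_i cosα_i)·tanφ'] / Σ W_i sinα_i, with Δl_i = b_i / cosα_i.
Slice 1: Δl = 2.5/cos(-7.4°) = 2.521 m; N'_1 = 59·cos(-7.4°) = 58.5; c'Δl = 41.85; W sinα = -7.6
Slice 2: Δl = 2.7/cos13.2° = 2.773 m; N'_2 = 157·cos13.2° = 152.9; c'Δl = 46.04; W sinα = 35.9
Slice 3: Δl = 3.1/cos38.9° = 3.983 m; N'_3 = 111·cos38.9° = 86.4; c'Δl = 66.12; W sinα = 69.7
Σc'Δl = 154.0 kN/m; ΣN' = 297.7 kN/m; ΣW sinα = 98.0 kN/m
Resisting = 154.0 + 297.7·tan26.8° = 154.0 + 150.4 = 304.4 kN/m
FS = 304.4 / 98.0 = 3.108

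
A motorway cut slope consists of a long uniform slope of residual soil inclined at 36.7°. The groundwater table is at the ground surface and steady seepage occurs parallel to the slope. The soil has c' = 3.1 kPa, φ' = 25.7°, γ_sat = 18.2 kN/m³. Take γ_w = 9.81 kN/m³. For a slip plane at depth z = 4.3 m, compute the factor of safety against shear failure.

With seepage parallel to the slope and the water table at the surface, the effective normal stress on the slip plane uses the buoyant unit weight γ' = γ_sat − γ_w while the driving shear stress uses γ_sat:
FS = [c' + γ' z cos²β tanφ'] / [γ_sat z sinβ cosβ]
γ' = 18.2 − 9.81 = 8.39 kN/m³
Numerator = 3.1 + 8.39·4.3·cos²36.7°·tan25.7° = 3.1 + 8.39·4.3·0.6428·0.4813 = 14.262 kPa
Denominator = 18.2·4.3·sin36.7°·cos36.7° = 18.2·4.3·0.5976·0.8018 = 37.499 kPa
FS = 14.262 / 37.499 = 0.380

FS = 0.38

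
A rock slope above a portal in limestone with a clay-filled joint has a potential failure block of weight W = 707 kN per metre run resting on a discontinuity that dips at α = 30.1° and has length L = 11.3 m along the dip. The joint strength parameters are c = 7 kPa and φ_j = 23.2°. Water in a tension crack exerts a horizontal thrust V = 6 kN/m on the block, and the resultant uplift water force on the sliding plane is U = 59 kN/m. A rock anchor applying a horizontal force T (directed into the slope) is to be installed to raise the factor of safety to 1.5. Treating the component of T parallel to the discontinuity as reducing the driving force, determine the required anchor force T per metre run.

T = 149 kN/m

Resolving forces along and normal to the sliding plane, with the horizontal anchor force T adding T·sinα to the effective normal force and T·cosα acting up the plane against the driving force:
FS = [cL + (W cosα − U − V sinα + T sinα) tanφ_j] / [W sinα + V cosα − T cosα]
Without the anchor: N' = 549.7 kN/m, driving T_d = 359.8 kN/m, resisting R = 7·11.3 + 549.7·tan23.2° = 314.7 kN/m, FS = 0.87.
Setting FS = 1.5 and solving for T:
1.5·(359.8 − T cos30.1°) = 314.7 + T sin30.1°·tan23.2°
T·(sin30.1°·tan23.2° + 1.5·cos30.1°) = 1.5·359.8 − 314.7
T·(0.5015·0.4286 + 1.5·0.8652) = 539.6 − 314.7 = 225.0
T·1.5127 = 225.0
T = 148.7 kN/m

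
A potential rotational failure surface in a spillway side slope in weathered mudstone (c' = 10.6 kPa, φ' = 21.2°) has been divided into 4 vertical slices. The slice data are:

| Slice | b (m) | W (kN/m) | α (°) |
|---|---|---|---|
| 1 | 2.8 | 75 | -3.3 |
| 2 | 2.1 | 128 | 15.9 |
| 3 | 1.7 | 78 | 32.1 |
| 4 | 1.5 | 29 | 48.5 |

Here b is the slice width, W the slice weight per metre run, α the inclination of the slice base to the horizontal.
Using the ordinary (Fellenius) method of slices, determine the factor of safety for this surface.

Ordinary method of slices: FS = Σ[c'·Δl_i + (W_i cosα_i)·tanφ'] / Σ W_i sinα_i, with Δl_i = b_i / cosα_i.
Slice 1: Δl = 2.8/cos(-3.3°) = 2.805 m; N'_1 = 75·cos(-3.3°) = 74.9; c'Δl = 29.73; W sinα = -4.3
Slice 2: Δl = 2.1/cos15.9° = 2.184 m; N'_2 = 128·cos15.9° = 123.1; c'Δl = 23.15; W sinα = 35.1
Slice 3: Δl = 1.7/cos32.1° = 2.007 m; N'_3 = 78·cos32.1° = 66.1; c'Δl = 21.27; W sinα = 41.4
Slice 4: Δl = 1.5/cos48.5° = 2.264 m; N'_4 = 29·cos48.5° = 19.2; c'Δl = 24.00; W sinα = 21.7
Σc'Δl = 98.1 kN/m; ΣN' = 283.3 kN/m; ΣW sinα = 93.9 kN/m
Resisting = 98.1 + 283.3·tan21.2° = 98.1 + 109.9 = 208.0 kN/m
FS = 208.0 / 93.9 = 2.215

FS = 2.21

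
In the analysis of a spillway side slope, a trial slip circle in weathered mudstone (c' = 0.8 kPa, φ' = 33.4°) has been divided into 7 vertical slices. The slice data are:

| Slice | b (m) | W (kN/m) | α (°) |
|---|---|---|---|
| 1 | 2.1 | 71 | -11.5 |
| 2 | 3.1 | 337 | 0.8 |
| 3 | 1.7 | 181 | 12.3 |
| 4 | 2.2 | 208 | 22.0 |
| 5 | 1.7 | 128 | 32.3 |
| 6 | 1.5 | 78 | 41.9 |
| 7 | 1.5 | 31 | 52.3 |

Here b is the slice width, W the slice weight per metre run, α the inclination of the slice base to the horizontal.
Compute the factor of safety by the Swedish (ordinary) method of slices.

Ordinary method of slices: FS = Σ[c'·Δl_i + (W_i cosα_i)·tanφ'] / Σ W_i sinα_i, with Δl_i = b_i / cosα_i.
Slice 1: Δl = 2.1/cos(-11.5°) = 2.143 m; N'_1 = 71·cos(-11.5°) = 69.6; c'Δl = 1.71; W sinα = -14.2
Slice 2: Δl = 3.1/cos0.8° = 3.100 m; N'_2 = 337·cos0.8° = 337.0; c'Δl = 2.48; W sinα = 4.7
Slice 3: Δl = 1.7/cos12.3° = 1.740 m; N'_3 = 181·cos12.3° = 176.8; c'Δl = 1.39; W sinα = 38.6
Slice 4: Δl = 2.2/cos22.0° = 2.373 m; N'_4 = 208·cos22.0° = 192.9; c'Δl = 1.90; W sinα = 77.9
Slice 5: Δl = 1.7/cos32.3° = 2.011 m; N'_5 = 128·cos32.3° = 108.2; c'Δl = 1.61; W sinα = 68.4
Slice 6: Δl = 1.5/cos41.9° = 2.015 m; N'_6 = 78·cos41.9° = 58.1; c'Δl = 1.61; W sinα = 52.1
Slice 7: Δl = 1.5/cos52.3° = 2.453 m; N'_7 = 31·cos52.3° = 19.0; c'Δl = 1.96; W sinα = 24.5
Σc'Δl = 12.7 kN/m; ΣN' = 961.4 kN/m; ΣW sinα = 252.0 kN/m
Resisting = 12.7 + 961.4·tan33.4° = 12.7 + 634.0 = 646.6 kN/m
FS = 646.6 / 252.0 = 2.566

FS = 2.57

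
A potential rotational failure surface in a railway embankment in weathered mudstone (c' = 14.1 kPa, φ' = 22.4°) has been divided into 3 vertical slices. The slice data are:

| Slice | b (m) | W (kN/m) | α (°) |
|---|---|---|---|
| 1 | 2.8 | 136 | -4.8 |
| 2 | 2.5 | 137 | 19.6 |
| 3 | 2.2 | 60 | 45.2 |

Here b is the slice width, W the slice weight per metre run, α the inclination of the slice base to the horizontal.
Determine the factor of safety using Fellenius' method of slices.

Ordinary method of slices: FS = Σ[c'·Δl_i + (W_i cosα_i)·tanφ'] / Σ W_i sinα_i, with Δl_i = b_i / cosα_i.
Slice 1: Δl = 2.8/cos(-4.8°) = 2.810 m; N'_1 = 136·cos(-4.8°) = 135.5; c'Δl = 39.62; W sinα = -11.4
Slice 2: Δl = 2.5/cos19.6° = 2.654 m; N'_2 = 137·cos19.6° = 129.1; c'Δl = 37.42; W sinα = 46.0
Slice 3: Δl = 2.2/cos45.2° = 3.122 m; N'_3 = 60·cos45.2° = 42.3; c'Δl = 44.02; W sinα = 42.6
Σc'Δl = 121.1 kN/m; ΣN' = 306.9 kN/m; ΣW sinα = 77.2 kN/m
Resisting = 121.1 + 306.9·tan22.4° = 121.1 + 126.5 = 247.5 kN/m
FS = 247.5 / 77.2 = 3.209

FS = 3.21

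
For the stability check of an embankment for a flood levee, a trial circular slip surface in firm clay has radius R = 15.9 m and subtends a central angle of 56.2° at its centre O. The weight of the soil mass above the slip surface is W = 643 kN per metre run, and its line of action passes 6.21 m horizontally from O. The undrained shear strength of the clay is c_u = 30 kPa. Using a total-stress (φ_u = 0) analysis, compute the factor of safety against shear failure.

FS = 1.86

Taking moments about the centre O, the resisting moment is provided by the undrained shear strength acting along the arc:
Arc length L_a = R·θ = 15.9·(56.2°·π/180) = 15.9·0.9809 = 15.60 m
M_R = c_u·L_a·R = 30·15.60·15.9 = 7439.3 kN·m/m
M_D = W·d = 643·6.21 = 3993.0 kN·m/m
FS = M_R / M_D = 7439.3 / 3993.0 = 1.863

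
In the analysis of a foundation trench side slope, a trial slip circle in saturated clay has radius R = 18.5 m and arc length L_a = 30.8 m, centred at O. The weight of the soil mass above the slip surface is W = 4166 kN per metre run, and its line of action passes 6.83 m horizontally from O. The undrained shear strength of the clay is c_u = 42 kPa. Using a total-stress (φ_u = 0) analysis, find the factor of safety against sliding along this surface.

FS = 0.84

Taking moments about the centre O, the resisting moment is provided by the undrained shear strength acting along the arc:
M_R = c_u·L_a·R = 42·30.80·18.5 = 23931.6 kN·m/m
M_D = W·d = 4166·6.83 = 28453.8 kN·m/m
FS = M_R / M_D = 23931.6 / 28453.8 = 0.841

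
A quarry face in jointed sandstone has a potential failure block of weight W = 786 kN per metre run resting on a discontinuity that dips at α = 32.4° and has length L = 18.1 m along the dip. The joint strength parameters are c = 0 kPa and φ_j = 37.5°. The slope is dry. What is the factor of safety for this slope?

FS = 1.21

Resolving the block weight along and normal to the plane and applying the Mohr–Coulomb strength on the joint:
N' = W cosα = 786·cos32.4° = 663.6 kN/m
Driving force T = W sinα = 786·sin32.4° = 421.2 kN/m
Resisting force R = c·L + N'·tanφ_j = 0·18.1 + 663.6·tan37.5° = 0.0 + 509.2 = 509.2 kN/m
FS = R / T = 509.2 / 421.2 = 1.209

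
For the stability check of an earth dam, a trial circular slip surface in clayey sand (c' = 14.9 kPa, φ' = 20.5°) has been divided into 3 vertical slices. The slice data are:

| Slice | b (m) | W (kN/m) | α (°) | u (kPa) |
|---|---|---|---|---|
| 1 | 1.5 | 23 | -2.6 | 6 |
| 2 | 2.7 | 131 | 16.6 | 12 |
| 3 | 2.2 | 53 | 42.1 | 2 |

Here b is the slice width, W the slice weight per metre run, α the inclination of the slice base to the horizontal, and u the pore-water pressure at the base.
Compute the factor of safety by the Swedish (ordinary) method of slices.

Ordinary method of slices: FS = Σ[c'·Δl_i + (W_i cosα_i − u_i·Δl_i)·tanφ'] / Σ W_i sinα_i, with Δl_i = b_i / cosα_i.
Slice 1: Δl = 1.5/cos(-2.6°) = 1.502 m; N'_1 = 23·cos(-2.6°) − 6·1.502 = 14.0; c'Δl = 22.37; W sinα = -1.0
Slice 2: Δl = 2.7/cos16.6° = 2.817 m; N'_2 = 131·cos16.6° − 12·2.817 = 91.7; c'Δl = 41.98; W sinα = 37.4
Slice 3: Δl = 2.2/cos42.1° = 2.965 m; N'_3 = 53·cos42.1° − 2·2.965 = 33.4; c'Δl = 44.18; W sinα = 35.5
Σc'Δl = 108.5 kN/m; ΣN' = 139.1 kN/m; ΣW sinα = 71.9 kN/m
Resisting = 108.5 + 139.1·tan20.5° = 108.5 + 52.0 = 160.5 kN/m
FS = 160.5 / 71.9 = 2.232

FS = 2.23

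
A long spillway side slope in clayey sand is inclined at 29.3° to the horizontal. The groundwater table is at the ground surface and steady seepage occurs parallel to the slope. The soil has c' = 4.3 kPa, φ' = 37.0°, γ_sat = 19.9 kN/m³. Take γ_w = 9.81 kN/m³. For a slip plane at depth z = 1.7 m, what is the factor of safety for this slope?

FS = 0.98

With seepage parallel to the slope and the water table at the surface, the effective normal stress on the slip plane uses the buoyant unit weight γ' = γ_sat − γ_w while the driving shear stress uses γ_sat:
FS = [c' + γ' z cos²β tanφ'] / [γ_sat z sinβ cosβ]
γ' = 19.9 − 9.81 = 10.09 kN/m³
Numerator = 4.3 + 10.09·1.7·cos²29.3°·tan37.0° = 4.3 + 10.09·1.7·0.7605·0.7536 = 14.130 kPa
Denominator = 19.9·1.7·sin29.3°·cos29.3° = 19.9·1.7·0.4894·0.8721 = 14.438 kPa
FS = 14.130 / 14.438 = 0.979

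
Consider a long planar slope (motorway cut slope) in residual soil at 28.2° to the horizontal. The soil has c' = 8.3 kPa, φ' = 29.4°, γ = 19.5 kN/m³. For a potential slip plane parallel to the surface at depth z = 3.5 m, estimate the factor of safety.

FS = 1.34

For an infinite slope with a slip plane parallel to the surface (no pore pressure): FS = [c' + γz cos²β tanφ'] / [γz sinβ cosβ].
γz = 19.5·3.5 = 68.25 kN/m²
Numerator = 8.3 + 68.25·cos²28.2°·tan29.4° = 8.3 + 68.25·0.7767·0.5635 = 38.169 kPa
Denominator = 68.25·sin28.2°·cos28.2° = 68.25·0.4726·0.8813 = 28.423 kPa
FS = 38.169 / 28.423 = 1.343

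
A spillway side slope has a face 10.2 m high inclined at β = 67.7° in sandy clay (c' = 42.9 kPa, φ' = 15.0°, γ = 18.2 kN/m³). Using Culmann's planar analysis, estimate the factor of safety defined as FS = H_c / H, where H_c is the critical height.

H_c = (4c'/γ) · sinβ cosφ' / [1 − cos(β − φ')]
    = (4·42.9/18.2) · sin67.7°·cos15.0° / [1 − cos52.7°]
    = 9.429 · 0.8937 / 0.3940 = 21.39 m
FS = H_c / H = 21.39 / 10.2 = 2.097

FS = 2.10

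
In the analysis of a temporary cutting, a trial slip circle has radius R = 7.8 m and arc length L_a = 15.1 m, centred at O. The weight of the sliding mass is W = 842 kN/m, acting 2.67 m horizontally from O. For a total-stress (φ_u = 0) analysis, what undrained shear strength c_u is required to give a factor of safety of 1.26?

c_u = 24.1 kPa

FS = c_u·L_a·R / (W·d), so c_u = FS·W·d / (L_a·R).
c_u = 1.26·842·2.67 / (15.10·7.8) = 2832.7 / 117.78 = 24.05 kPa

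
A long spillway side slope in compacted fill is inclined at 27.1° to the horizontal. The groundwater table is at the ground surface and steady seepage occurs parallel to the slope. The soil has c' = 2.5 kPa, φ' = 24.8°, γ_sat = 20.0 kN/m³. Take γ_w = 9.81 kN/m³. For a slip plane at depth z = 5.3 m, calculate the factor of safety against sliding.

FS = 0.52

With seepage parallel to the slope and the water table at the surface, the effective normal stress on the slip plane uses the buoyant unit weight γ' = γ_sat − γ_w while the driving shear stress uses γ_sat:
FS = [c' + γ' z cos²β tanφ'] / [γ_sat z sinβ cosβ]
γ' = 20.0 − 9.81 = 10.19 kN/m³
Numerator = 2.5 + 10.19·5.3·cos²27.1°·tan24.8° = 2.5 + 10.19·5.3·0.7925·0.4621 = 22.276 kPa
Denominator = 20.0·5.3·sin27.1°·cos27.1° = 20.0·5.3·0.4555·0.8902 = 42.986 kPa
FS = 22.276 / 42.986 = 0.518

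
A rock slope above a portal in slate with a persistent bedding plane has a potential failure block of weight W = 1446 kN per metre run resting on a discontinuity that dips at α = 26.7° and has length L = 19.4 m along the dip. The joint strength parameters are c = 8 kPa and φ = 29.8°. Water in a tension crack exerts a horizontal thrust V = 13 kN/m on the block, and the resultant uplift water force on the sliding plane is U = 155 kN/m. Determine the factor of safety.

FS = 1.21

Resolving the block weight along and normal to the plane and applying the Mohr–Coulomb strength on the joint:
N' = W cosα − U − V sinα = 1446·cos26.7° − 155 − 13·sin26.7° = 1131.0 kN/m
Driving force T = W sinα + V cosα = 1446·sin26.7° + 13·cos26.7° = 661.3 kN/m
Resisting force R = c·L + N'·tanφ = 8·19.4 + 1131.0·tan29.8° = 155.2 + 647.7 = 802.9 kN/m
FS = R / T = 802.9 / 661.3 = 1.214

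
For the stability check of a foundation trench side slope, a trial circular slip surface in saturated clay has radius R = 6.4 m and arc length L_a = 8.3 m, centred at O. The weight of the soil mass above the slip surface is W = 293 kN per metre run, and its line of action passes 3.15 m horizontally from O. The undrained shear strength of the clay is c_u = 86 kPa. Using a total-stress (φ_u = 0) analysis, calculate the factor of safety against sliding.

Taking moments about the centre O, the resisting moment is provided by the undrained shear strength acting along the arc:
M_R = c_u·L_a·R = 86·8.30·6.4 = 4568.3 kN·m/m
M_D = W·d = 293·3.15 = 922.9 kN·m/m
FS = M_R / M_D = 4568.3 / 922.9 = 4.950

FS = 4.95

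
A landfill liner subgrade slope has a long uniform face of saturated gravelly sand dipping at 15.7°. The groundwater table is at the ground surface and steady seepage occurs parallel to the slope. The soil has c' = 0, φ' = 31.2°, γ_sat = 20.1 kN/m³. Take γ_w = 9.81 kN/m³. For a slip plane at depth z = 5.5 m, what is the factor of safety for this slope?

With seepage parallel to the slope and the water table at the surface, the effective normal stress on the slip plane uses the buoyant unit weight γ' = γ_sat − γ_w while the driving shear stress uses γ_sat:
FS = [c' + γ' z cos²β tanφ'] / [γ_sat z sinβ cosβ]
(For c' = 0 this reduces to FS = (γ'/γ_sat)·tanφ'/tanβ.)
γ' = 20.1 − 9.81 = 10.29 kN/m³
Numerator = 0.0 + 10.29·5.5·cos²15.7°·tan31.2° = 0.0 + 10.29·5.5·0.9268·0.6056 = 31.765 kPa
Denominator = 20.1·5.5·sin15.7°·cos15.7° = 20.1·5.5·0.2706·0.9627 = 28.799 kPa
FS = 31.765 / 28.799 = 1.103

FS = 1.10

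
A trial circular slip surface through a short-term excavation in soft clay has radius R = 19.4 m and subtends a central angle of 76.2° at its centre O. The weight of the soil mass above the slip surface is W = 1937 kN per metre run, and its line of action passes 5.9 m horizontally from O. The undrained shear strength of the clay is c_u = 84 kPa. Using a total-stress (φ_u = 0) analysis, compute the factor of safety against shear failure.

Taking moments about the centre O, the resisting moment is provided by the undrained shear strength acting along the arc:
Arc length L_a = R·θ = 19.4·(76.2°·π/180) = 19.4·1.3299 = 25.80 m
M_R = c_u·L_a·R = 84·25.80·19.4 = 42045.1 kN·m/m
M_D = W·d = 1937·5.9 = 11428.3 kN·m/m
FS = M_R / M_D = 42045.1 / 11428.3 = 3.679

FS = 3.68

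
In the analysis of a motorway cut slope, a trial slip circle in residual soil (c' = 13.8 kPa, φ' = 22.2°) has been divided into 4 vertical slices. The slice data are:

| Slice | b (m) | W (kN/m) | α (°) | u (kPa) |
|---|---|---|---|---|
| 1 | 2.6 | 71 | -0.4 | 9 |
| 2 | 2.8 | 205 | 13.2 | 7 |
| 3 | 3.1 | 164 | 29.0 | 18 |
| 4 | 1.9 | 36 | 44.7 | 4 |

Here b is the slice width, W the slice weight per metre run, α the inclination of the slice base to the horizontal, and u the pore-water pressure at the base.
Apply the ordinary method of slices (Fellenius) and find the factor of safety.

FS = 1.94

Ordinary method of slices: FS = Σ[c'·Δl_i + (W_i cosα_i − u_i·Δl_i)·tanφ'] / Σ W_i sinα_i, with Δl_i = b_i / cosα_i.
Slice 1: Δl = 2.6/cos(-0.4°) = 2.600 m; N'_1 = 71·cos(-0.4°) − 9·2.600 = 47.6; c'Δl = 35.88; W sinα = -0.5
Slice 2: Δl = 2.8/cos13.2° = 2.876 m; N'_2 = 205·cos13.2° − 7·2.876 = 179.5; c'Δl = 39.69; W sinα = 46.8
Slice 3: Δl = 3.1/cos29.0° = 3.544 m; N'_3 = 164·cos29.0° − 18·3.544 = 79.6; c'Δl = 48.91; W sinα = 79.5
Slice 4: Δl = 1.9/cos44.7° = 2.673 m; N'_4 = 36·cos44.7° − 4·2.673 = 14.9; c'Δl = 36.89; W sinα = 25.3
Σc'Δl = 161.4 kN/m; ΣN' = 321.6 kN/m; ΣW sinα = 151.1 kN/m
Resisting = 161.4 + 321.6·tan22.2° = 161.4 + 131.2 = 292.6 kN/m
FS = 292.6 / 151.1 = 1.936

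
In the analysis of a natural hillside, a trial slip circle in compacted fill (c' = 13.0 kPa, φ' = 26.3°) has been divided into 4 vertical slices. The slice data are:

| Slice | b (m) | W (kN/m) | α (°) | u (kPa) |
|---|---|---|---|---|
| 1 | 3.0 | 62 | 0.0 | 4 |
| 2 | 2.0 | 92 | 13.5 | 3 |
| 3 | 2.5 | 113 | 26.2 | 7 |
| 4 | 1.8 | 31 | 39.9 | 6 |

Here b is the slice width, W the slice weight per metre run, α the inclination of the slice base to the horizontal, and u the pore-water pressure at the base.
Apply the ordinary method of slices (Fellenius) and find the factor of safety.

Ordinary method of slices: FS = Σ[c'·Δl_i + (W_i cosα_i − u_i·Δl_i)·tanφ'] / Σ W_i sinα_i, with Δl_i = b_i / cosα_i.
Slice 1: Δl = 3.0/cos0.0° = 3.000 m; N'_1 = 62·cos0.0° − 4·3.000 = 50.0; c'Δl = 39.00; W sinα = 0.0
Slice 2: Δl = 2.0/cos13.5° = 2.057 m; N'_2 = 92·cos13.5° − 3·2.057 = 83.3; c'Δl = 26.74; W sinα = 21.5
Slice 3: Δl = 2.5/cos26.2° = 2.786 m; N'_3 = 113·cos26.2° − 7·2.786 = 81.9; c'Δl = 36.22; W sinα = 49.9
Slice 4: Δl = 1.8/cos39.9° = 2.346 m; N'_4 = 31·cos39.9° − 6·2.346 = 9.7; c'Δl = 30.50; W sinα = 19.9
Σc'Δl = 132.5 kN/m; ΣN' = 224.9 kN/m; ΣW sinα = 91.3 kN/m
Resisting = 132.5 + 224.9·tan26.3° = 132.5 + 111.1 = 243.6 kN/m
FS = 243.6 / 91.3 = 2.670

FS = 2.67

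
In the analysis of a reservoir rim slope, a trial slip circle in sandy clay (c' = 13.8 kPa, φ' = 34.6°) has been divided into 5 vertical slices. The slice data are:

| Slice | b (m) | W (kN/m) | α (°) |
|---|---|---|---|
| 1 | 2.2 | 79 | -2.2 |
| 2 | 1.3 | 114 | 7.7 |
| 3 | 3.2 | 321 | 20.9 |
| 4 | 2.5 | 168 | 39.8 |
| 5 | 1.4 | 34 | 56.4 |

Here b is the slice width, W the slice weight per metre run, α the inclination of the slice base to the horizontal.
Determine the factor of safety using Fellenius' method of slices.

Ordinary method of slices: FS = Σ[c'·Δl_i + (W_i cosα_i)·tanφ'] / Σ W_i sinα_i, with Δl_i = b_i / cosα_i.
Slice 1: Δl = 2.2/cos(-2.2°) = 2.202 m; N'_1 = 79·cos(-2.2°) = 78.9; c'Δl = 30.38; W sinα = -3.0
Slice 2: Δl = 1.3/cos7.7° = 1.312 m; N'_2 = 114·cos7.7° = 113.0; c'Δl = 18.10; W sinα = 15.3
Slice 3: Δl = 3.2/cos20.9° = 3.425 m; N'_3 = 321·cos20.9° = 299.9; c'Δl = 47.27; W sinα = 114.5
Slice 4: Δl = 2.5/cos39.8° = 3.254 m; N'_4 = 168·cos39.8° = 129.1; c'Δl = 44.91; W sinα = 107.5
Slice 5: Δl = 1.4/cos56.4° = 2.530 m; N'_5 = 34·cos56.4° = 18.8; c'Δl = 34.91; W sinα = 28.3
Σc'Δl = 175.6 kN/m; ΣN' = 639.7 kN/m; ΣW sinα = 262.6 kN/m
Resisting = 175.6 + 639.7·tan34.6° = 175.6 + 441.3 = 616.9 kN/m
FS = 616.9 / 262.6 = 2.349

FS = 2.35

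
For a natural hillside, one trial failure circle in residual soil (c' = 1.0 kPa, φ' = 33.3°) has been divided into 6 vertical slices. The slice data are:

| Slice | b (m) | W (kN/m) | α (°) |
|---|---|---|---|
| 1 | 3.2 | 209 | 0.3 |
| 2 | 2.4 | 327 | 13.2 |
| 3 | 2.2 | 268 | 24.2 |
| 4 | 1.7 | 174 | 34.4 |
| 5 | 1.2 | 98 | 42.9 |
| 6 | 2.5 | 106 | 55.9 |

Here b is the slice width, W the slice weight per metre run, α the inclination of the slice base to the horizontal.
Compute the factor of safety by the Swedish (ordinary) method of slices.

Ordinary method of slices: FS = Σ[c'·Δl_i + (W_i cosα_i)·tanφ'] / Σ W_i sinα_i, with Δl_i = b_i / cosα_i.
Slice 1: Δl = 3.2/cos0.3° = 3.200 m; N'_1 = 209·cos0.3° = 209.0; c'Δl = 3.20; W sinα = 1.1
Slice 2: Δl = 2.4/cos13.2° = 2.465 m; N'_2 = 327·cos13.2° = 318.4; c'Δl = 2.47; W sinα = 74.7
Slice 3: Δl = 2.2/cos24.2° = 2.412 m; N'_3 = 268·cos24.2° = 244.4; c'Δl = 2.41; W sinα = 109.9
Slice 4: Δl = 1.7/cos34.4° = 2.060 m; N'_4 = 174·cos34.4° = 143.6; c'Δl = 2.06; W sinα = 98.3
Slice 5: Δl = 1.2/cos42.9° = 1.638 m; N'_5 = 98·cos42.9° = 71.8; c'Δl = 1.64; W sinα = 66.7
Slice 6: Δl = 2.5/cos55.9° = 4.459 m; N'_6 = 106·cos55.9° = 59.4; c'Δl = 4.46; W sinα = 87.8
Σc'Δl = 16.2 kN/m; ΣN' = 1046.6 kN/m; ΣW sinα = 438.4 kN/m
Resisting = 16.2 + 1046.6·tan33.3° = 16.2 + 687.5 = 703.7 kN/m
FS = 703.7 / 438.4 = 1.605

FS = 1.61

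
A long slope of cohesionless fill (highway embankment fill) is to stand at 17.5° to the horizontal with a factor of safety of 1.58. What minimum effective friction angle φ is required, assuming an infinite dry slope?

FS = tanφ/tanβ ⇒ tanφ = FS · tanβ = 1.58 · tan17.5° = 0.4982
φ = arctan(0.4982) = 26.48°

φ = 26.5°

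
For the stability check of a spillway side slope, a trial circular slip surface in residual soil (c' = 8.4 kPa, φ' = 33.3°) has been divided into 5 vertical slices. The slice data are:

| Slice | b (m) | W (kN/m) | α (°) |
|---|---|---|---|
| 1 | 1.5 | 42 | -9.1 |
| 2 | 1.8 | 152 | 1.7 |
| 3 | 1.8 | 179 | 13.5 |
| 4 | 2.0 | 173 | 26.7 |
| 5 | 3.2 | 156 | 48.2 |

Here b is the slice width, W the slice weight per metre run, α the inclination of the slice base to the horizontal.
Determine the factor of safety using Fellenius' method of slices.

Ordinary method of slices: FS = Σ[c'·Δl_i + (W_i cosα_i)·tanφ'] / Σ W_i sinα_i, with Δl_i = b_i / cosα_i.
Slice 1: Δl = 1.5/cos(-9.1°) = 1.519 m; N'_1 = 42·cos(-9.1°) = 41.5; c'Δl = 12.76; W sinα = -6.6
Slice 2: Δl = 1.8/cos1.7° = 1.801 m; N'_2 = 152·cos1.7° = 151.9; c'Δl = 15.13; W sinα = 4.5
Slice 3: Δl = 1.8/cos13.5° = 1.851 m; N'_3 = 179·cos13.5° = 174.1; c'Δl = 15.55; W sinα = 41.8
Slice 4: Δl = 2.0/cos26.7° = 2.239 m; N'_4 = 173·cos26.7° = 154.6; c'Δl = 18.81; W sinα = 77.7
Slice 5: Δl = 3.2/cos48.2° = 4.801 m; N'_5 = 156·cos48.2° = 104.0; c'Δl = 40.33; W sinα = 116.3
Σc'Δl = 102.6 kN/m; ΣN' = 626.0 kN/m; ΣW sinα = 233.7 kN/m
Resisting = 102.6 + 626.0·tan33.3° = 102.6 + 411.2 = 513.8 kN/m
FS = 513.8 / 233.7 = 2.199

FS = 2.20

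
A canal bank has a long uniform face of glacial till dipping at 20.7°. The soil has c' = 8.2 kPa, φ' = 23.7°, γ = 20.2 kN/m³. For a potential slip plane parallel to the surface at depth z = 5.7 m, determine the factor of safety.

For an infinite slope with a slip plane parallel to the surface (no pore pressure): FS = [c' + γz cos²β tanφ'] / [γz sinβ cosβ].
γz = 20.2·5.7 = 115.14 kN/m²
Numerator = 8.2 + 115.14·cos²20.7°·tan23.7° = 8.2 + 115.14·0.8751·0.4390 = 52.428 kPa
Denominator = 115.14·sin20.7°·cos20.7° = 115.14·0.3535·0.9354 = 38.072 kPa
FS = 52.428 / 38.072 = 1.377

FS = 1.38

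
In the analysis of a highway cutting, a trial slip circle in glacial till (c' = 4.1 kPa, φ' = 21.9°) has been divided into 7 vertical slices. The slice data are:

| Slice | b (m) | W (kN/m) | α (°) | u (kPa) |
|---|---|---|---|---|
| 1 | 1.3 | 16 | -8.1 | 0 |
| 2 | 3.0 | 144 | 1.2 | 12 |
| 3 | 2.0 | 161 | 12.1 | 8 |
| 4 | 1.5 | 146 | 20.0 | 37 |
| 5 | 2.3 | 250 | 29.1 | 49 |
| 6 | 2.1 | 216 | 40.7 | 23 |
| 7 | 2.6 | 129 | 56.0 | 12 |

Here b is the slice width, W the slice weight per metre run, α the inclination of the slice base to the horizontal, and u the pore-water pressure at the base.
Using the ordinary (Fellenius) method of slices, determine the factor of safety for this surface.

FS = 0.65

Ordinary method of slices: FS = Σ[c'·Δl_i + (W_i cosα_i − u_i·Δl_i)·tanφ'] / Σ W_i sinα_i, with Δl_i = b_i / cosα_i.
Slice 1: Δl = 1.3/cos(-8.1°) = 1.313 m; N'_1 = 16·cos(-8.1°) − 0·1.313 = 15.8; c'Δl = 5.38; W sinα = -2.3
Slice 2: Δl = 3.0/cos1.2° = 3.001 m; N'_2 = 144·cos1.2° − 12·3.001 = 108.0; c'Δl = 12.30; W sinα = 3.0
Slice 3: Δl = 2.0/cos12.1° = 2.045 m; N'_3 = 161·cos12.1° − 8·2.045 = 141.1; c'Δl = 8.39; W sinα = 33.7
Slice 4: Δl = 1.5/cos20.0° = 1.596 m; N'_4 = 146·cos20.0° − 37·1.596 = 78.1; c'Δl = 6.54; W sinα = 49.9
Slice 5: Δl = 2.3/cos29.1° = 2.632 m; N'_5 = 250·cos29.1° − 49·2.632 = 89.5; c'Δl = 10.79; W sinα = 121.6
Slice 6: Δl = 2.1/cos40.7° = 2.770 m; N'_6 = 216·cos40.7° − 23·2.770 = 100.0; c'Δl = 11.36; W sinα = 140.9
Slice 7: Δl = 2.6/cos56.0° = 4.650 m; N'_7 = 129·cos56.0° − 12·4.650 = 16.3; c'Δl = 19.06; W sinα = 106.9
Σc'Δl = 73.8 kN/m; ΣN' = 548.8 kN/m; ΣW sinα = 453.8 kN/m
Resisting = 73.8 + 548.8·tan21.9° = 73.8 + 220.6 = 294.5 kN/m
FS = 294.5 / 453.8 = 0.649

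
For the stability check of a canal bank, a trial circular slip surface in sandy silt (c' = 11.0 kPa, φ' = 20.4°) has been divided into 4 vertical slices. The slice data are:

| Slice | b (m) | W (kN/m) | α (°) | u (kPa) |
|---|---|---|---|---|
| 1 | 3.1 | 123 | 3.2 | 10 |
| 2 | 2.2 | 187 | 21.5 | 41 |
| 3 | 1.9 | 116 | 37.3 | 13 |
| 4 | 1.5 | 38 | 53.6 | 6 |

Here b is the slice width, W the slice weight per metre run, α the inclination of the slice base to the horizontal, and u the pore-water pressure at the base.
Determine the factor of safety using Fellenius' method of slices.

FS = 1.15

Ordinary method of slices: FS = Σ[c'·Δl_i + (W_i cosα_i − u_i·Δl_i)·tanφ'] / Σ W_i sinα_i, with Δl_i = b_i / cosα_i.
Slice 1: Δl = 3.1/cos3.2° = 3.105 m; N'_1 = 123·cos3.2° − 10·3.105 = 91.8; c'Δl = 34.15; W sinα = 6.9
Slice 2: Δl = 2.2/cos21.5° = 2.365 m; N'_2 = 187·cos21.5° − 41·2.365 = 77.0; c'Δl = 26.01; W sinα = 68.5
Slice 3: Δl = 1.9/cos37.3° = 2.389 m; N'_3 = 116·cos37.3° − 13·2.389 = 61.2; c'Δl = 26.27; W sinα = 70.3
Slice 4: Δl = 1.5/cos53.6° = 2.528 m; N'_4 = 38·cos53.6° − 6·2.528 = 7.4; c'Δl = 27.80; W sinα = 30.6
Σc'Δl = 114.2 kN/m; ΣN' = 237.4 kN/m; ΣW sinα = 176.3 kN/m
Resisting = 114.2 + 237.4·tan20.4° = 114.2 + 88.3 = 202.5 kN/m
FS = 202.5 / 176.3 = 1.149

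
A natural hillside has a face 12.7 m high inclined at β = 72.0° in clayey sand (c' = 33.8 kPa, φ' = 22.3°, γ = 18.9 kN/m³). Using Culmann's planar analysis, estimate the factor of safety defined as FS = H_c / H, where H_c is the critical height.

FS = 1.40

H_c = (4c'/γ) · sinβ cosφ' / [1 − cos(β − φ')]
    = (4·33.8/18.9) · sin72.0°·cos22.3° / [1 − cos49.7°]
    = 7.153 · 0.8799 / 0.3532 = 17.82 m
FS = H_c / H = 17.82 / 12.7 = 1.403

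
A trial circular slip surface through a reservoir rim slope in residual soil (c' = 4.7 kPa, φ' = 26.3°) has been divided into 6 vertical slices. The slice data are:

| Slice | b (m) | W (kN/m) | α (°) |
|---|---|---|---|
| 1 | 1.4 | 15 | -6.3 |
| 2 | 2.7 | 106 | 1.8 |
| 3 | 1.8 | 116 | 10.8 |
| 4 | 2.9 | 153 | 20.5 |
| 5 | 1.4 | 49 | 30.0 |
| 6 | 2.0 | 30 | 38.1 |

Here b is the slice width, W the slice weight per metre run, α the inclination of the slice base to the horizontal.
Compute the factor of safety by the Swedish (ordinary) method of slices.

FS = 2.35

Ordinary method of slices: FS = Σ[c'·Δl_i + (W_i cosα_i)·tanφ'] / Σ W_i sinα_i, with Δl_i = b_i / cosα_i.
Slice 1: Δl = 1.4/cos(-6.3°) = 1.409 m; N'_1 = 15·cos(-6.3°) = 14.9; c'Δl = 6.62; W sinα = -1.6
Slice 2: Δl = 2.7/cos1.8° = 2.701 m; N'_2 = 106·cos1.8° = 105.9; c'Δl = 12.70; W sinα = 3.3
Slice 3: Δl = 1.8/cos10.8° = 1.832 m; N'_3 = 116·cos10.8° = 113.9; c'Δl = 8.61; W sinα = 21.7
Slice 4: Δl = 2.9/cos20.5° = 3.096 m; N'_4 = 153·cos20.5° = 143.3; c'Δl = 14.55; W sinα = 53.6
Slice 5: Δl = 1.4/cos30.0° = 1.617 m; N'_5 = 49·cos30.0° = 42.4; c'Δl = 7.60; W sinα = 24.5
Slice 6: Δl = 2.0/cos38.1° = 2.542 m; N'_6 = 30·cos38.1° = 23.6; c'Δl = 11.95; W sinα = 18.5
Σc'Δl = 62.0 kN/m; ΣN' = 444.2 kN/m; ΣW sinα = 120.0 kN/m
Resisting = 62.0 + 444.2·tan26.3° = 62.0 + 219.5 = 281.5 kN/m
FS = 281.5 / 120.0 = 2.346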